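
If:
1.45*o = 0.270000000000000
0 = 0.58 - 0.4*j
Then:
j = 1.45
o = 0.19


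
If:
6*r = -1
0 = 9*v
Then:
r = -1/6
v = 0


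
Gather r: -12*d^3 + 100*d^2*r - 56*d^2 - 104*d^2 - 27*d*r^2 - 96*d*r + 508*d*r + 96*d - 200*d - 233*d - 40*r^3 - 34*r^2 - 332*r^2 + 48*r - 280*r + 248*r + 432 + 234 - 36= -12*d^3 - 160*d^2 - 337*d - 40*r^3 + r^2*(-27*d - 366) + r*(100*d^2 + 412*d + 16) + 630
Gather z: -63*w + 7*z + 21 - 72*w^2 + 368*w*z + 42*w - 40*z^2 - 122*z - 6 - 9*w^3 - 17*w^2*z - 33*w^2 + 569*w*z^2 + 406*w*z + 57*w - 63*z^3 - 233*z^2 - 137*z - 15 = -9*w^3 - 105*w^2 + 36*w - 63*z^3 + z^2*(569*w - 273) + z*(-17*w^2 + 774*w - 252)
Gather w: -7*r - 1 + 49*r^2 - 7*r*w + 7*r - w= 49*r^2 + w*(-7*r - 1) - 1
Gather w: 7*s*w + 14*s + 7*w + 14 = 14*s + w*(7*s + 7) + 14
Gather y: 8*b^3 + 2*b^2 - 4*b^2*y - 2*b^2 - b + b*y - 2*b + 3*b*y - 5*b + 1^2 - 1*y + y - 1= 8*b^3 - 8*b + y*(-4*b^2 + 4*b)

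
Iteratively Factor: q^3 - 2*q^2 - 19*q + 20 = (q - 1)*(q^2 - q - 20) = (q - 1)*(q + 4)*(q - 5)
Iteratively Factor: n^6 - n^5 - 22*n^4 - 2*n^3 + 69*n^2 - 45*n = (n + 3)*(n^5 - 4*n^4 - 10*n^3 + 28*n^2 - 15*n) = (n - 1)*(n + 3)*(n^4 - 3*n^3 - 13*n^2 + 15*n) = n*(n - 1)*(n + 3)*(n^3 - 3*n^2 - 13*n + 15) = n*(n - 1)^2*(n + 3)*(n^2 - 2*n - 15) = n*(n - 1)^2*(n + 3)^2*(n - 5)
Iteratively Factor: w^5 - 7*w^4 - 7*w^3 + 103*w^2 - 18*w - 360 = (w - 5)*(w^4 - 2*w^3 - 17*w^2 + 18*w + 72) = (w - 5)*(w + 2)*(w^3 - 4*w^2 - 9*w + 36) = (w - 5)*(w - 4)*(w + 2)*(w^2 - 9) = (w - 5)*(w - 4)*(w - 3)*(w + 2)*(w + 3)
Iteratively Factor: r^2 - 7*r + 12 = (r - 4)*(r - 3)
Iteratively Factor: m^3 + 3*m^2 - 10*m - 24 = (m + 2)*(m^2 + m - 12) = (m + 2)*(m + 4)*(m - 3)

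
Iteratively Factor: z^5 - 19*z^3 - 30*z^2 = (z - 5)*(z^4 + 5*z^3 + 6*z^2) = (z - 5)*(z + 3)*(z^3 + 2*z^2) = z*(z - 5)*(z + 3)*(z^2 + 2*z) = z^2*(z - 5)*(z + 3)*(z + 2)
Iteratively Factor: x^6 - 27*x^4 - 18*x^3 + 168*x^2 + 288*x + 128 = (x + 1)*(x^5 - x^4 - 26*x^3 + 8*x^2 + 160*x + 128) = (x - 4)*(x + 1)*(x^4 + 3*x^3 - 14*x^2 - 48*x - 32) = (x - 4)*(x + 1)*(x + 4)*(x^3 - x^2 - 10*x - 8) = (x - 4)*(x + 1)^2*(x + 4)*(x^2 - 2*x - 8) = (x - 4)*(x + 1)^2*(x + 2)*(x + 4)*(x - 4)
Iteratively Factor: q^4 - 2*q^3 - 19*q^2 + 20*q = (q - 5)*(q^3 + 3*q^2 - 4*q) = (q - 5)*(q + 4)*(q^2 - q) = (q - 5)*(q - 1)*(q + 4)*(q)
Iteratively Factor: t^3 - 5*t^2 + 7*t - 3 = (t - 3)*(t^2 - 2*t + 1) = (t - 3)*(t - 1)*(t - 1)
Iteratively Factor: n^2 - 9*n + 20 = (n - 4)*(n - 5)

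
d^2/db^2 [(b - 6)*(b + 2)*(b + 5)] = 6*b + 2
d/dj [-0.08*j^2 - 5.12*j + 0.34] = -0.16*j - 5.12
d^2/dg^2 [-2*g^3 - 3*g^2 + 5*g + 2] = -12*g - 6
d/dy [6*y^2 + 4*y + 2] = 12*y + 4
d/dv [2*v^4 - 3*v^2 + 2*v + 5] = 8*v^3 - 6*v + 2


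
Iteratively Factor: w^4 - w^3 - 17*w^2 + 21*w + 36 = (w + 1)*(w^3 - 2*w^2 - 15*w + 36) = (w - 3)*(w + 1)*(w^2 + w - 12) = (w - 3)*(w + 1)*(w + 4)*(w - 3)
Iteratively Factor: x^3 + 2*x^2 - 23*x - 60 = (x + 3)*(x^2 - x - 20) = (x - 5)*(x + 3)*(x + 4)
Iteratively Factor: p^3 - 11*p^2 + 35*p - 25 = (p - 5)*(p^2 - 6*p + 5) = (p - 5)^2*(p - 1)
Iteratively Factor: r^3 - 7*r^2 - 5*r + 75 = (r + 3)*(r^2 - 10*r + 25) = (r - 5)*(r + 3)*(r - 5)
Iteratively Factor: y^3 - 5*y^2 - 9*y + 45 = (y + 3)*(y^2 - 8*y + 15) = (y - 3)*(y + 3)*(y - 5)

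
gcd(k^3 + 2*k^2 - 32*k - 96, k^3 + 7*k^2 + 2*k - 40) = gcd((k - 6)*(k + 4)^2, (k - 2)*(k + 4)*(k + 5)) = k + 4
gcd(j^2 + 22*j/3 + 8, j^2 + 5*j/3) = 1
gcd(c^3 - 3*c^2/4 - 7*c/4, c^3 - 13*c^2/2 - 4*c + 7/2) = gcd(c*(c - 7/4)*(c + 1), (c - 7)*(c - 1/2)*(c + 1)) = c + 1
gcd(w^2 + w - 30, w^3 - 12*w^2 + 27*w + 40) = w - 5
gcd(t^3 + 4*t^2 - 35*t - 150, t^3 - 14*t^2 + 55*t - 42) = t - 6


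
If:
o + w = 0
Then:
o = -w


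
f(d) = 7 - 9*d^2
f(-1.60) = -16.04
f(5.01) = -218.90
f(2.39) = -44.41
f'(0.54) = -9.72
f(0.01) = 7.00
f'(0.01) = -0.18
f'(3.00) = -54.00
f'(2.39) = -43.02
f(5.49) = -264.26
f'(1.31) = -23.58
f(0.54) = 4.38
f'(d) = -18*d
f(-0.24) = 6.48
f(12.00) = -1289.00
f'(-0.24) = 4.32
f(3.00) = -74.00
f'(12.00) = -216.00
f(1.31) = -8.44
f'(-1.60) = 28.80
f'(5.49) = -98.82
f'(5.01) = -90.18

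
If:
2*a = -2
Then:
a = -1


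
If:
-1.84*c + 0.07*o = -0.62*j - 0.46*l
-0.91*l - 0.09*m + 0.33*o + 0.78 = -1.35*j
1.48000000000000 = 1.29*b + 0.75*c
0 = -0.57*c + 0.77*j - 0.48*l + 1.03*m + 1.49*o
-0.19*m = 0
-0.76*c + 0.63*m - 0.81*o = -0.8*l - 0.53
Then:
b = 1.70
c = -0.96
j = -1.65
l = -1.60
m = 0.00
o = -0.03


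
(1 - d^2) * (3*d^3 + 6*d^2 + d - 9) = -3*d^5 - 6*d^4 + 2*d^3 + 15*d^2 + d - 9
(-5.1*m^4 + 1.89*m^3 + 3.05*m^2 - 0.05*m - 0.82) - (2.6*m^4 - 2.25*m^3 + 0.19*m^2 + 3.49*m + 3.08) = -7.7*m^4 + 4.14*m^3 + 2.86*m^2 - 3.54*m - 3.9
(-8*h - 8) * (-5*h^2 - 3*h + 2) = 40*h^3 + 64*h^2 + 8*h - 16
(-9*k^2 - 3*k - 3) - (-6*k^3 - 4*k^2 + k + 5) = 6*k^3 - 5*k^2 - 4*k - 8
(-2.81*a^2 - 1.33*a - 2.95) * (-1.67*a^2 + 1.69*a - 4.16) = 4.6927*a^4 - 2.5278*a^3 + 14.3684*a^2 + 0.547300000000001*a + 12.272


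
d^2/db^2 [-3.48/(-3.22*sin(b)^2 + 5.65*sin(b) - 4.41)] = (-144.328128*sin(b)^4 + 189.93492*sin(b)^3 + 303.068676*sin(b)^2 - 466.57926*sin(b) + 123.347208)/(3.22*sin(b)^2 - 5.65*sin(b) + 4.41)^3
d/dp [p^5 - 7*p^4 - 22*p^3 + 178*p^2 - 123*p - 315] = 5*p^4 - 28*p^3 - 66*p^2 + 356*p - 123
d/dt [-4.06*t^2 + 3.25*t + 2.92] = 3.25 - 8.12*t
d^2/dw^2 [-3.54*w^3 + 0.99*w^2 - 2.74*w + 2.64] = 1.98 - 21.24*w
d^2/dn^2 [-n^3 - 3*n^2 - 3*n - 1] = -6*n - 6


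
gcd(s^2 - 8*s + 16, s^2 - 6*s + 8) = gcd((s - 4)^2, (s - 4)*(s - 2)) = s - 4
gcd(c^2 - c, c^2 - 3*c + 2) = c - 1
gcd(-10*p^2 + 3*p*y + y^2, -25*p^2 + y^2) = 5*p + y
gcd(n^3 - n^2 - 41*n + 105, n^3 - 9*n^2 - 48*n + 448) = n + 7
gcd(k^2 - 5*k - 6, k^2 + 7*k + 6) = k + 1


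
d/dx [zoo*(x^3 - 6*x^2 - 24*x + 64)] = zoo*(x^2 + x + 1)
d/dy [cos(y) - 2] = -sin(y)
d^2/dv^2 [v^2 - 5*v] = 2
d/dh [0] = 0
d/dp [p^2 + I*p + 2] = 2*p + I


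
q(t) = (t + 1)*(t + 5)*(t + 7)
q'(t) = (t + 1)*(t + 5) + (t + 1)*(t + 7) + (t + 5)*(t + 7)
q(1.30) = 120.27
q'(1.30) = 85.87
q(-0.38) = 18.96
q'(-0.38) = 37.55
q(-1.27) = -5.77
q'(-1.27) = 18.82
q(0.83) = 83.54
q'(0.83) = 70.65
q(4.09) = 513.11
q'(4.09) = 203.52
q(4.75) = 658.73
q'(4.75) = 238.19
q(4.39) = 576.47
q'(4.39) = 218.96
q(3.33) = 372.59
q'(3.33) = 166.85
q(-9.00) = -64.00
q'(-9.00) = 56.00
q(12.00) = 4199.00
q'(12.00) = 791.00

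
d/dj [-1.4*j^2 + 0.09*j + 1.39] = 0.09 - 2.8*j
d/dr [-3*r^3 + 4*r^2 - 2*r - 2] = -9*r^2 + 8*r - 2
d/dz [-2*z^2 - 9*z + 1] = -4*z - 9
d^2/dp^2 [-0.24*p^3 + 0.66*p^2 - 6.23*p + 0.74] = 1.32 - 1.44*p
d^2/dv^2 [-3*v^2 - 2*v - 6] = -6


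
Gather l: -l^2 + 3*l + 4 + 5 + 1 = -l^2 + 3*l + 10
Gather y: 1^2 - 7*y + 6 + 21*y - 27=14*y - 20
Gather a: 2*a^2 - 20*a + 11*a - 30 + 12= 2*a^2 - 9*a - 18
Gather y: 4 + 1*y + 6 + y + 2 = 2*y + 12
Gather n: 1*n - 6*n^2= -6*n^2 + n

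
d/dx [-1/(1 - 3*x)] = -3/(3*x - 1)^2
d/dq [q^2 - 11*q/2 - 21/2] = 2*q - 11/2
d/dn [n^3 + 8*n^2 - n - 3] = 3*n^2 + 16*n - 1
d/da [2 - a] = -1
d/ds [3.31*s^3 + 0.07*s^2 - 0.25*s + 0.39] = 9.93*s^2 + 0.14*s - 0.25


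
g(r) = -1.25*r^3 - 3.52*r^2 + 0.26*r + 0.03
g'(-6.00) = -92.50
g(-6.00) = 141.75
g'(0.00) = 0.26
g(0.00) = 0.03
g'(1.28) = -14.90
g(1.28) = -8.03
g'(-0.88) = 3.55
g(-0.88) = -2.07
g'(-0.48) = 2.78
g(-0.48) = -0.77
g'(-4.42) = -41.88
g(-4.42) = 38.05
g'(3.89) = -83.87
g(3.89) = -125.80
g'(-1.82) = 0.65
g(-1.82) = -4.57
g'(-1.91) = 0.03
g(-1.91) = -4.60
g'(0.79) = -7.64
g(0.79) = -2.58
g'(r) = -3.75*r^2 - 7.04*r + 0.26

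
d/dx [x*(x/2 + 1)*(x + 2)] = (x/2 + 1)*(3*x + 2)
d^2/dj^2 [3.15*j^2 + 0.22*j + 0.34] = 6.30000000000000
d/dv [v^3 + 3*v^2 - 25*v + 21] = 3*v^2 + 6*v - 25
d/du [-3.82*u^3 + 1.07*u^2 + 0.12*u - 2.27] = -11.46*u^2 + 2.14*u + 0.12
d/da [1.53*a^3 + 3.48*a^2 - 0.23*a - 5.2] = 4.59*a^2 + 6.96*a - 0.23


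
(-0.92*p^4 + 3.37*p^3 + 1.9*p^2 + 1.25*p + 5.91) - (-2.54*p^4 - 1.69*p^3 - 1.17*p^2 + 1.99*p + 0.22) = 1.62*p^4 + 5.06*p^3 + 3.07*p^2 - 0.74*p + 5.69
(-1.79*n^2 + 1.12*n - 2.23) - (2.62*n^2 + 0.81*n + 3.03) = -4.41*n^2 + 0.31*n - 5.26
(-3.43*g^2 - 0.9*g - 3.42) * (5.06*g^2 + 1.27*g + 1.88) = -17.3558*g^4 - 8.9101*g^3 - 24.8966*g^2 - 6.0354*g - 6.4296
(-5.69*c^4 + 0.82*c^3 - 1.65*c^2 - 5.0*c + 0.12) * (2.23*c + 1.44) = -12.6887*c^5 - 6.365*c^4 - 2.4987*c^3 - 13.526*c^2 - 6.9324*c + 0.1728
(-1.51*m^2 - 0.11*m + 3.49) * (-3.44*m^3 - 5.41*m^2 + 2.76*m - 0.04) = 5.1944*m^5 + 8.5475*m^4 - 15.5781*m^3 - 19.1241*m^2 + 9.6368*m - 0.1396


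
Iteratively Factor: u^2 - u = (u - 1)*(u)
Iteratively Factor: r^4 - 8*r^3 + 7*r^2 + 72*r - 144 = (r - 4)*(r^3 - 4*r^2 - 9*r + 36) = (r - 4)^2*(r^2 - 9) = (r - 4)^2*(r + 3)*(r - 3)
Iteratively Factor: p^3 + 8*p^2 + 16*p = (p + 4)*(p^2 + 4*p) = (p + 4)^2*(p)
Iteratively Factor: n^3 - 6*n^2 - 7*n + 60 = (n - 5)*(n^2 - n - 12) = (n - 5)*(n + 3)*(n - 4)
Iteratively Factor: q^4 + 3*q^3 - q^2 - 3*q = (q + 1)*(q^3 + 2*q^2 - 3*q) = (q - 1)*(q + 1)*(q^2 + 3*q) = q*(q - 1)*(q + 1)*(q + 3)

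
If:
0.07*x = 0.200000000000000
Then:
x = 2.86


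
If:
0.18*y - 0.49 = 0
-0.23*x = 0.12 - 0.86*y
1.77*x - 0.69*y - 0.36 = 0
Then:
No Solution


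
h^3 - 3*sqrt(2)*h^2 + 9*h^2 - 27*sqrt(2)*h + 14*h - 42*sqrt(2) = (h + 2)*(h + 7)*(h - 3*sqrt(2))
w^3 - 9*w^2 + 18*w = w*(w - 6)*(w - 3)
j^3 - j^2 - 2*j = j*(j - 2)*(j + 1)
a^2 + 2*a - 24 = (a - 4)*(a + 6)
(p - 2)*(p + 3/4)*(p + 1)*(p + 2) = p^4 + 7*p^3/4 - 13*p^2/4 - 7*p - 3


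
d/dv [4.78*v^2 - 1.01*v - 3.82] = 9.56*v - 1.01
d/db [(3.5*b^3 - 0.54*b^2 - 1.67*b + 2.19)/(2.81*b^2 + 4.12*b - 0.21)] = (9.835*b^4 + 28.84*b^3 + 0.2629*b^2 - 12.081*b - 8.6721)/(7.8961*b^4 + 23.1544*b^3 + 15.7942*b^2 - 1.7304*b + 0.0441)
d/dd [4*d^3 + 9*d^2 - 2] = 6*d*(2*d + 3)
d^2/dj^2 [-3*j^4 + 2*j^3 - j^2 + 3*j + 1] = -36*j^2 + 12*j - 2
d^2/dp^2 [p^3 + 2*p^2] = 6*p + 4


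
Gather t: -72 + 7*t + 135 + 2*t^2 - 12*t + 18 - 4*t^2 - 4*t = -2*t^2 - 9*t + 81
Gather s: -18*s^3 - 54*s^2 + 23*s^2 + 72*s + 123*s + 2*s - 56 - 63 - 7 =-18*s^3 - 31*s^2 + 197*s - 126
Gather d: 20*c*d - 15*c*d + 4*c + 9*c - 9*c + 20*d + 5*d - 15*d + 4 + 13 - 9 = 4*c + d*(5*c + 10) + 8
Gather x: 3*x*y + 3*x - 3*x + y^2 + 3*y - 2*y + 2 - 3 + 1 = 3*x*y + y^2 + y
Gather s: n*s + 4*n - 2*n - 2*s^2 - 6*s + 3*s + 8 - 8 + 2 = 2*n - 2*s^2 + s*(n - 3) + 2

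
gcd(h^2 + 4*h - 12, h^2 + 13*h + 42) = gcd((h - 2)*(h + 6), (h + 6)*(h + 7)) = h + 6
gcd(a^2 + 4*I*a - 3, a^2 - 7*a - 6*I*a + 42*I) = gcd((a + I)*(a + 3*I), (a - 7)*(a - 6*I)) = 1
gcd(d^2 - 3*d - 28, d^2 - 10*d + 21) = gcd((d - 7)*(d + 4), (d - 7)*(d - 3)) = d - 7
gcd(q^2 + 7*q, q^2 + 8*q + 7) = q + 7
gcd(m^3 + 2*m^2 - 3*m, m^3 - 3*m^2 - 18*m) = m^2 + 3*m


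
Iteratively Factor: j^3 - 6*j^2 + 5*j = (j - 1)*(j^2 - 5*j) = (j - 5)*(j - 1)*(j)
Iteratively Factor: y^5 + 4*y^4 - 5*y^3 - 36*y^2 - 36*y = (y - 3)*(y^4 + 7*y^3 + 16*y^2 + 12*y) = y*(y - 3)*(y^3 + 7*y^2 + 16*y + 12) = y*(y - 3)*(y + 2)*(y^2 + 5*y + 6) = y*(y - 3)*(y + 2)*(y + 3)*(y + 2)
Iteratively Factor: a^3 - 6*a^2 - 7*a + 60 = (a - 4)*(a^2 - 2*a - 15) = (a - 4)*(a + 3)*(a - 5)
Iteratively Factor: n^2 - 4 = (n - 2)*(n + 2)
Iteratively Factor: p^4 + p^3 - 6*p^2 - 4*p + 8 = (p + 2)*(p^3 - p^2 - 4*p + 4) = (p - 2)*(p + 2)*(p^2 + p - 2) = (p - 2)*(p + 2)^2*(p - 1)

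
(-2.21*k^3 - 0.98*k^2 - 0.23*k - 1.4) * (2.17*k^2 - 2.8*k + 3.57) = -4.7957*k^5 + 4.0614*k^4 - 5.6448*k^3 - 5.8926*k^2 + 3.0989*k - 4.998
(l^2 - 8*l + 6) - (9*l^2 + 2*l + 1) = -8*l^2 - 10*l + 5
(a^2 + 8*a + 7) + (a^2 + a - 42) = 2*a^2 + 9*a - 35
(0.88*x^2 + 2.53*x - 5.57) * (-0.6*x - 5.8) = -0.528*x^3 - 6.622*x^2 - 11.332*x + 32.306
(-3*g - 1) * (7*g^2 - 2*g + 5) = -21*g^3 - g^2 - 13*g - 5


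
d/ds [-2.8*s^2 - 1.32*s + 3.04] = -5.6*s - 1.32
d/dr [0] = 0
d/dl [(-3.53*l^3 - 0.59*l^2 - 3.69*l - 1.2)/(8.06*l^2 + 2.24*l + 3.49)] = (-28.4518*l^4 - 15.8144*l^3 - 8.5393*l^2 + 15.2258*l - 10.1901)/(64.9636*l^4 + 36.1088*l^3 + 61.2764*l^2 + 15.6352*l + 12.1801)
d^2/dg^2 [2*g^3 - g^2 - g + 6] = 12*g - 2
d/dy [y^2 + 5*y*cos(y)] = -5*y*sin(y) + 2*y + 5*cos(y)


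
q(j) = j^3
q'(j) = 3*j^2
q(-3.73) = -51.90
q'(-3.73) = 41.74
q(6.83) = 318.61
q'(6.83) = 139.95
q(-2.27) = -11.70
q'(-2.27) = 15.46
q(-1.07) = -1.23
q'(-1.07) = 3.43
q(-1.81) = -5.93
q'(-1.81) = 9.83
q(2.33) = 12.65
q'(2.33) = 16.29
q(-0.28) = -0.02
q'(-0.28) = 0.24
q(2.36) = 13.14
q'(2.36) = 16.71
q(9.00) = 729.00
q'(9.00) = 243.00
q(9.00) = 729.00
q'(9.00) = 243.00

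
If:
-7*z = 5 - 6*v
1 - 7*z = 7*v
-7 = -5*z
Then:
No Solution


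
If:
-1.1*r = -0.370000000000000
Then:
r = 0.34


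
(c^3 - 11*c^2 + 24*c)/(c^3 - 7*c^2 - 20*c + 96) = c/(c + 4)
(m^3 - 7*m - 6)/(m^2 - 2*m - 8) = (m^2 - 2*m - 3)/(m - 4)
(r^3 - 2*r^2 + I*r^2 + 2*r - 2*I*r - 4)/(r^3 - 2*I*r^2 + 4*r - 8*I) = (r^2 - r*(2 + I) + 2*I)/(r^2 - 4*I*r - 4)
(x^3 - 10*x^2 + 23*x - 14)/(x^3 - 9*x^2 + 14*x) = (x - 1)/x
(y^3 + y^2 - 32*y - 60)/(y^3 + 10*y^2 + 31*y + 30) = (y - 6)/(y + 3)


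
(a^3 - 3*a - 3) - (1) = a^3 - 3*a - 4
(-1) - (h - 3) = 2 - h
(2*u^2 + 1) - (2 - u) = 2*u^2 + u - 1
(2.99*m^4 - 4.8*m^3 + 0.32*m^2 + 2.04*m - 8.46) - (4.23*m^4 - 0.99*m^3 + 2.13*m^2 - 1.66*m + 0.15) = -1.24*m^4 - 3.81*m^3 - 1.81*m^2 + 3.7*m - 8.61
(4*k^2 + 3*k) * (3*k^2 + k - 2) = 12*k^4 + 13*k^3 - 5*k^2 - 6*k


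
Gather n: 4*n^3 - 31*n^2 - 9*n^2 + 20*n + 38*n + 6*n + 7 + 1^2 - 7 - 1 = 4*n^3 - 40*n^2 + 64*n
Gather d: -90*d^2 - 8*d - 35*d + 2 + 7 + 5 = -90*d^2 - 43*d + 14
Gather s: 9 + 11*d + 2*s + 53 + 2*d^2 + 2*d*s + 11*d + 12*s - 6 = 2*d^2 + 22*d + s*(2*d + 14) + 56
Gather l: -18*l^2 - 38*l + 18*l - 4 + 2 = -18*l^2 - 20*l - 2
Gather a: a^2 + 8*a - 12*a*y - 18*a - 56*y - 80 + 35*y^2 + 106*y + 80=a^2 + a*(-12*y - 10) + 35*y^2 + 50*y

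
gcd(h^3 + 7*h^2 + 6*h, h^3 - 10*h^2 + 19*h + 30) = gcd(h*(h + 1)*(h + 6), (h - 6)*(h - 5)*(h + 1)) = h + 1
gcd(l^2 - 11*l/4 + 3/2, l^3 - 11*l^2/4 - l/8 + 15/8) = 1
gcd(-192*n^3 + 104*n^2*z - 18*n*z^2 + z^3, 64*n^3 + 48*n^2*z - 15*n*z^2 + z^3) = -8*n + z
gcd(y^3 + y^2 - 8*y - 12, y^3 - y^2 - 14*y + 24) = y - 3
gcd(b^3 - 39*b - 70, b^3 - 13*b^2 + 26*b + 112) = b^2 - 5*b - 14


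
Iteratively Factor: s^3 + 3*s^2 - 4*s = (s - 1)*(s^2 + 4*s) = (s - 1)*(s + 4)*(s)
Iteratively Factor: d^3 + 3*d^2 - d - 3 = (d + 1)*(d^2 + 2*d - 3) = (d + 1)*(d + 3)*(d - 1)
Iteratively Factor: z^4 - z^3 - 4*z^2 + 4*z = (z)*(z^3 - z^2 - 4*z + 4) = z*(z + 2)*(z^2 - 3*z + 2) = z*(z - 2)*(z + 2)*(z - 1)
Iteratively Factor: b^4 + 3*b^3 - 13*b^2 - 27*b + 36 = (b - 3)*(b^3 + 6*b^2 + 5*b - 12) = (b - 3)*(b - 1)*(b^2 + 7*b + 12) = (b - 3)*(b - 1)*(b + 3)*(b + 4)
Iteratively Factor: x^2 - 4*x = (x)*(x - 4)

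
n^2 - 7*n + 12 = (n - 4)*(n - 3)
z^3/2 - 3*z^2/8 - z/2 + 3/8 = (z/2 + 1/2)*(z - 1)*(z - 3/4)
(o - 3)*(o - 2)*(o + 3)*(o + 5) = o^4 + 3*o^3 - 19*o^2 - 27*o + 90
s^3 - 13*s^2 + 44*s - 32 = (s - 8)*(s - 4)*(s - 1)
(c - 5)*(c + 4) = c^2 - c - 20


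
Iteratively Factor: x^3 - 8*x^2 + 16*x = (x - 4)*(x^2 - 4*x) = (x - 4)^2*(x)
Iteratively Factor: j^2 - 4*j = (j)*(j - 4)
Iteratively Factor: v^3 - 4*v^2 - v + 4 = (v + 1)*(v^2 - 5*v + 4) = (v - 1)*(v + 1)*(v - 4)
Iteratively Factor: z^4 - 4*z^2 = (z)*(z^3 - 4*z) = z*(z + 2)*(z^2 - 2*z) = z*(z - 2)*(z + 2)*(z)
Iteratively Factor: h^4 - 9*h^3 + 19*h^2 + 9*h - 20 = (h - 5)*(h^3 - 4*h^2 - h + 4) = (h - 5)*(h - 4)*(h^2 - 1) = (h - 5)*(h - 4)*(h + 1)*(h - 1)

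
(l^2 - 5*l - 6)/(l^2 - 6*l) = (l + 1)/l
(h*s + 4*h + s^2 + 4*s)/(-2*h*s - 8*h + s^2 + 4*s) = (h + s)/(-2*h + s)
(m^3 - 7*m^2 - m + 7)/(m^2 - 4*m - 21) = (m^2 - 1)/(m + 3)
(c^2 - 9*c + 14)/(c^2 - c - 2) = (c - 7)/(c + 1)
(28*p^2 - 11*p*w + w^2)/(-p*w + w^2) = (-28*p^2 + 11*p*w - w^2)/(w*(p - w))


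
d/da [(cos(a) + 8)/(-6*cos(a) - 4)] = -11*sin(a)/(3*cos(a) + 2)^2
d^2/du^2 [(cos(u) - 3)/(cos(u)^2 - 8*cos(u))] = (-(cos(u) - 8)^2*cos(u)^3 + 2*(cos(u) - 8)*(12*cos(u) - 9*cos(2*u) + cos(3*u) + 2)*cos(u) + 8*(cos(u) - 4)^2*(cos(u) - 3)*sin(u)^2)/((cos(u) - 8)^3*cos(u)^3)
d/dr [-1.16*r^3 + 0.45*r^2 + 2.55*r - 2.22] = -3.48*r^2 + 0.9*r + 2.55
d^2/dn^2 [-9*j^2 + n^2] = 2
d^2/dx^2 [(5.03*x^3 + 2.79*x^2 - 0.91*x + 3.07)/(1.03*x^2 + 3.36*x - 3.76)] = (5.6843418860808e-14*x^4 + 131.291642*x^3 - 296.909598*x^2 + 469.275216*x + 148.991792)/(1.092727*x^6 + 10.693872*x^5 + 22.917912*x^4 - 40.142592*x^3 - 83.661504*x^2 + 142.507008*x - 53.157376)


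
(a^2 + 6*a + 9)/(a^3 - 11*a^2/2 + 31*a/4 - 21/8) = 8*(a^2 + 6*a + 9)/(8*a^3 - 44*a^2 + 62*a - 21)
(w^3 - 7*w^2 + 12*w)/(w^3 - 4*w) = (w^2 - 7*w + 12)/(w^2 - 4)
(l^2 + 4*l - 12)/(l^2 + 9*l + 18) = (l - 2)/(l + 3)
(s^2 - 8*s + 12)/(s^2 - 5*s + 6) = (s - 6)/(s - 3)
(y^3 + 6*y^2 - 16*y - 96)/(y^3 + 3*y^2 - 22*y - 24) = (y + 4)/(y + 1)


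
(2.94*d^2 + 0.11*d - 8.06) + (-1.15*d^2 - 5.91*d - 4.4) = 1.79*d^2 - 5.8*d - 12.46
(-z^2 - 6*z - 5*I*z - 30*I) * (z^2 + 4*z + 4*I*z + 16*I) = -z^4 - 10*z^3 - 9*I*z^3 - 4*z^2 - 90*I*z^2 + 200*z - 216*I*z + 480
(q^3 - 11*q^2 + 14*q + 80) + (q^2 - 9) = q^3 - 10*q^2 + 14*q + 71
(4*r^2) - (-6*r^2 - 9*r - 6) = 10*r^2 + 9*r + 6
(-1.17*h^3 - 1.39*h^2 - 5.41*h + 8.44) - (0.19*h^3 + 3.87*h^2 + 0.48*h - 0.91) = -1.36*h^3 - 5.26*h^2 - 5.89*h + 9.35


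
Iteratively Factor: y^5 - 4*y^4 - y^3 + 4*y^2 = (y - 4)*(y^4 - y^2) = (y - 4)*(y - 1)*(y^3 + y^2) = y*(y - 4)*(y - 1)*(y^2 + y) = y*(y - 4)*(y - 1)*(y + 1)*(y)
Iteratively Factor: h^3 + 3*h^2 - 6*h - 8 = (h + 4)*(h^2 - h - 2) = (h + 1)*(h + 4)*(h - 2)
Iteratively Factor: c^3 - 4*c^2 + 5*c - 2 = (c - 2)*(c^2 - 2*c + 1) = (c - 2)*(c - 1)*(c - 1)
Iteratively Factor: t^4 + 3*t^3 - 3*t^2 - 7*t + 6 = (t + 2)*(t^3 + t^2 - 5*t + 3) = (t - 1)*(t + 2)*(t^2 + 2*t - 3) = (t - 1)^2*(t + 2)*(t + 3)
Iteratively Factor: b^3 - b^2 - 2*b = (b)*(b^2 - b - 2) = b*(b + 1)*(b - 2)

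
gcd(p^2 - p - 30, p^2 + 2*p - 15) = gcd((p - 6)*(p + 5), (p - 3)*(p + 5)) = p + 5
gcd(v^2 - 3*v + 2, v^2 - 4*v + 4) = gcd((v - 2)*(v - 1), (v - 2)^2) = v - 2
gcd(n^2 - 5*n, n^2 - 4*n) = n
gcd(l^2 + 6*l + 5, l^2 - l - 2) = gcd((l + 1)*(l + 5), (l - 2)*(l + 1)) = l + 1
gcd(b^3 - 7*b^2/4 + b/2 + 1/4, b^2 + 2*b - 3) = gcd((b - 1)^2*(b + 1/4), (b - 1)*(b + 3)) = b - 1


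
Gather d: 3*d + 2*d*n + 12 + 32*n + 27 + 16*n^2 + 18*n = d*(2*n + 3) + 16*n^2 + 50*n + 39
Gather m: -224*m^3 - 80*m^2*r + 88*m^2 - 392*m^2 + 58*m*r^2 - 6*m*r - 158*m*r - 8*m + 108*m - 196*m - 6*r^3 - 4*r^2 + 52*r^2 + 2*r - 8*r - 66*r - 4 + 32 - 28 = -224*m^3 + m^2*(-80*r - 304) + m*(58*r^2 - 164*r - 96) - 6*r^3 + 48*r^2 - 72*r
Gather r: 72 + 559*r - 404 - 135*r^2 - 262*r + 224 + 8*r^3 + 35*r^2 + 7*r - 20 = 8*r^3 - 100*r^2 + 304*r - 128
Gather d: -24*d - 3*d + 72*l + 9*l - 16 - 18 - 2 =-27*d + 81*l - 36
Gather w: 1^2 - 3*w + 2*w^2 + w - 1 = 2*w^2 - 2*w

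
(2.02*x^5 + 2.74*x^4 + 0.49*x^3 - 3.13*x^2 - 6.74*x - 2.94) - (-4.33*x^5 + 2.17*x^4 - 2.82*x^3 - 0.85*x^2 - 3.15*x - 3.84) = 6.35*x^5 + 0.57*x^4 + 3.31*x^3 - 2.28*x^2 - 3.59*x + 0.9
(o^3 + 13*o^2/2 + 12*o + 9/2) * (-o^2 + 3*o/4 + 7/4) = -o^5 - 23*o^4/4 - 43*o^3/8 + 127*o^2/8 + 195*o/8 + 63/8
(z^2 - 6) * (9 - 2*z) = -2*z^3 + 9*z^2 + 12*z - 54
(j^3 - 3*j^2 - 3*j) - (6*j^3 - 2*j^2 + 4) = -5*j^3 - j^2 - 3*j - 4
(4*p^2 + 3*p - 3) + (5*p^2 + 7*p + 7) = 9*p^2 + 10*p + 4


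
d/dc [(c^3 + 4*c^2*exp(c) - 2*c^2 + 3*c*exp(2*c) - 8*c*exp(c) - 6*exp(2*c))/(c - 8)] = 2*(2*c^3*exp(c) + c^3 + 3*c^2*exp(2*c) - 18*c^2*exp(c) - 13*c^2 - 30*c*exp(2*c) + 16*c + 39*exp(2*c) + 32*exp(c))/(c^2 - 16*c + 64)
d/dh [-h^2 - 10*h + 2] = -2*h - 10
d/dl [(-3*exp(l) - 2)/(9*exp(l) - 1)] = 21*exp(l)/(9*exp(l) - 1)^2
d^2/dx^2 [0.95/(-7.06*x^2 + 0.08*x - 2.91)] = (94.70284*x^2 - 1.07312*x - 0.95*(14.12*x - 0.08)*(28.24*x - 0.16) + 39.03474)/(7.06*x^2 - 0.08*x + 2.91)^3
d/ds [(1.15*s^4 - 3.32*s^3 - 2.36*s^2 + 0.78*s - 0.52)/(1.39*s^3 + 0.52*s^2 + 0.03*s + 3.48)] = (1.5985*s^6 + 1.196*s^5 + 1.6575*s^4 + 13.6404*s^3 - 32.9688*s^2 - 15.8848*s + 2.73)/(1.9321*s^6 + 1.4456*s^5 + 0.3538*s^4 + 9.7056*s^3 + 3.6201*s^2 + 0.2088*s + 12.1104)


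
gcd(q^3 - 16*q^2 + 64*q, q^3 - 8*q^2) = q^2 - 8*q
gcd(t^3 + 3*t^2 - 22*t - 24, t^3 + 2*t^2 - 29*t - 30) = t^2 + 7*t + 6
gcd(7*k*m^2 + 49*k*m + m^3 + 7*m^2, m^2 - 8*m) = m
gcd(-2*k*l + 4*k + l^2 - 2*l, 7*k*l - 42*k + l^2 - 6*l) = 1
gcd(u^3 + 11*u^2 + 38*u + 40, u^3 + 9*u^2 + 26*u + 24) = u^2 + 6*u + 8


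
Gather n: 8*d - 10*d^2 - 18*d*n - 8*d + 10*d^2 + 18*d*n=0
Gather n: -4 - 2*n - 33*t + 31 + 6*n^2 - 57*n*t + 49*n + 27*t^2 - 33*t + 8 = 6*n^2 + n*(47 - 57*t) + 27*t^2 - 66*t + 35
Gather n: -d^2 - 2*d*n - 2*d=-d^2 - 2*d*n - 2*d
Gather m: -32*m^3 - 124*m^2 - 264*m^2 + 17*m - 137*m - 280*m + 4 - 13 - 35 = -32*m^3 - 388*m^2 - 400*m - 44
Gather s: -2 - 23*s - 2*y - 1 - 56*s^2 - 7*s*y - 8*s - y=-56*s^2 + s*(-7*y - 31) - 3*y - 3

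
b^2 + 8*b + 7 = (b + 1)*(b + 7)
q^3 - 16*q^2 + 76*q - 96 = (q - 8)*(q - 6)*(q - 2)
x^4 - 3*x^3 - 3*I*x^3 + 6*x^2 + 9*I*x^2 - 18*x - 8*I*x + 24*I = (x - 3)*(x - 4*I)*(x - I)*(x + 2*I)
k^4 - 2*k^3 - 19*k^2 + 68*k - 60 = (k - 3)*(k - 2)^2*(k + 5)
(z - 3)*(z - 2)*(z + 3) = z^3 - 2*z^2 - 9*z + 18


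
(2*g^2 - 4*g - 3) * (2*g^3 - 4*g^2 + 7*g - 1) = 4*g^5 - 16*g^4 + 24*g^3 - 18*g^2 - 17*g + 3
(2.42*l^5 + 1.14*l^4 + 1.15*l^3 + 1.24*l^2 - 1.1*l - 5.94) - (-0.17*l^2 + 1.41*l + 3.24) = 2.42*l^5 + 1.14*l^4 + 1.15*l^3 + 1.41*l^2 - 2.51*l - 9.18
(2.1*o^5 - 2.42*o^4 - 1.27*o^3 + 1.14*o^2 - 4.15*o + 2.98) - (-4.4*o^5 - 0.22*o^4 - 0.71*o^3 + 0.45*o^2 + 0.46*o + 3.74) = 6.5*o^5 - 2.2*o^4 - 0.56*o^3 + 0.69*o^2 - 4.61*o - 0.76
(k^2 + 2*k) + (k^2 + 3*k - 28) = 2*k^2 + 5*k - 28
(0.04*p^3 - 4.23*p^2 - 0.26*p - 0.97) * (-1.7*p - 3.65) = -0.068*p^4 + 7.045*p^3 + 15.8815*p^2 + 2.598*p + 3.5405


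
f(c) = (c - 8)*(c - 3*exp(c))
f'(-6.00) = -19.90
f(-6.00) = 84.10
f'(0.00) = 13.00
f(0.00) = 24.00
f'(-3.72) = -14.66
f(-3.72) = 44.45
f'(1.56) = 72.78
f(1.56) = 81.89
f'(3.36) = 313.10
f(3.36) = 385.16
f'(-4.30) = -16.14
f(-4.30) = 53.39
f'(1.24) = 54.19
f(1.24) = 61.70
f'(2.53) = 165.40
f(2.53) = 192.16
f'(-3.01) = -12.54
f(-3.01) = 34.77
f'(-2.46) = -10.50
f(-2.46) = 28.41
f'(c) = c + (1 - 3*exp(c))*(c - 8) - 3*exp(c) = c - (c - 8)*(3*exp(c) - 1) - 3*exp(c)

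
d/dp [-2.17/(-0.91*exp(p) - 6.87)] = -1.9747*exp(p)/(0.91*exp(p) + 6.87)^2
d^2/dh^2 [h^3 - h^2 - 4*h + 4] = 6*h - 2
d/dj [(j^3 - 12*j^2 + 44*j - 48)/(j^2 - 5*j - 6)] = (j^2 + 2*j - 14)/(j^2 + 2*j + 1)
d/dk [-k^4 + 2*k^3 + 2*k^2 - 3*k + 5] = -4*k^3 + 6*k^2 + 4*k - 3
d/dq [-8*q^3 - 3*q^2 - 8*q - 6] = -24*q^2 - 6*q - 8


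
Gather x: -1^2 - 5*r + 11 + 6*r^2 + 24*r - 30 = 6*r^2 + 19*r - 20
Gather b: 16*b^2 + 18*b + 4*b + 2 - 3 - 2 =16*b^2 + 22*b - 3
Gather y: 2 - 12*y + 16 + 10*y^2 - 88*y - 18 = 10*y^2 - 100*y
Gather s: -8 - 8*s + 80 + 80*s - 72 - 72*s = 0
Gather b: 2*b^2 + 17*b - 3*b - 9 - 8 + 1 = 2*b^2 + 14*b - 16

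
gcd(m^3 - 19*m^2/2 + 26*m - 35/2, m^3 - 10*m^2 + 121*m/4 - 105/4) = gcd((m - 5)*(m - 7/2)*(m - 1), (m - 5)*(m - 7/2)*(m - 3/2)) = m^2 - 17*m/2 + 35/2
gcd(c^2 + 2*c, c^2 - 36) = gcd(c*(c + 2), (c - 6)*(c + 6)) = 1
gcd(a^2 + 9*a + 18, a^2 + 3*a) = a + 3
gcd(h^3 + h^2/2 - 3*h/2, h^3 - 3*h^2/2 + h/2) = h^2 - h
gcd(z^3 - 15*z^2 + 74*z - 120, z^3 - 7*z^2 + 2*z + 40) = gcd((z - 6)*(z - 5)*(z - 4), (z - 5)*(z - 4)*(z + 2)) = z^2 - 9*z + 20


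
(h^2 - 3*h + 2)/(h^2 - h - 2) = (h - 1)/(h + 1)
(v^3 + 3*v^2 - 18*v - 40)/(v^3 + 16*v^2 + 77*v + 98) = (v^2 + v - 20)/(v^2 + 14*v + 49)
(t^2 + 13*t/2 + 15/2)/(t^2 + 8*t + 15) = (t + 3/2)/(t + 3)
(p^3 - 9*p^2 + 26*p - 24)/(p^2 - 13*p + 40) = (p^3 - 9*p^2 + 26*p - 24)/(p^2 - 13*p + 40)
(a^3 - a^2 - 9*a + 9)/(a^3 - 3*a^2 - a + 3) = (a + 3)/(a + 1)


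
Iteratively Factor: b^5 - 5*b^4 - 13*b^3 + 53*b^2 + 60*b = (b - 5)*(b^4 - 13*b^2 - 12*b) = (b - 5)*(b - 4)*(b^3 + 4*b^2 + 3*b) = b*(b - 5)*(b - 4)*(b^2 + 4*b + 3) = b*(b - 5)*(b - 4)*(b + 1)*(b + 3)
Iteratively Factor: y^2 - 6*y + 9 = (y - 3)*(y - 3)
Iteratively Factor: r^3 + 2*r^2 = (r)*(r^2 + 2*r) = r^2*(r + 2)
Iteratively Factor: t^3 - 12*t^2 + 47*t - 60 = (t - 3)*(t^2 - 9*t + 20) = (t - 4)*(t - 3)*(t - 5)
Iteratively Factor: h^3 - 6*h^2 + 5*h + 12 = (h - 3)*(h^2 - 3*h - 4) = (h - 3)*(h + 1)*(h - 4)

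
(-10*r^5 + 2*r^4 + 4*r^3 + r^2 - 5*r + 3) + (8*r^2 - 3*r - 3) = -10*r^5 + 2*r^4 + 4*r^3 + 9*r^2 - 8*r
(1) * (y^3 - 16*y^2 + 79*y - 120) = y^3 - 16*y^2 + 79*y - 120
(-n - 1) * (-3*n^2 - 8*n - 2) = 3*n^3 + 11*n^2 + 10*n + 2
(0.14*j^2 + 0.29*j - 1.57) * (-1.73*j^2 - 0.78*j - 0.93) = -0.2422*j^4 - 0.6109*j^3 + 2.3597*j^2 + 0.9549*j + 1.4601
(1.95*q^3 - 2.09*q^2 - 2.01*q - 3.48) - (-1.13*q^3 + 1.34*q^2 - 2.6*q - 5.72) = 3.08*q^3 - 3.43*q^2 + 0.59*q + 2.24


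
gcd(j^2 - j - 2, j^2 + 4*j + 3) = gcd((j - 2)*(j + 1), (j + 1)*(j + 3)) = j + 1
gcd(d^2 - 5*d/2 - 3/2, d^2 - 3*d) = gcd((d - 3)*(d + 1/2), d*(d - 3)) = d - 3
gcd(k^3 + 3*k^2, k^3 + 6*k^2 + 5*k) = k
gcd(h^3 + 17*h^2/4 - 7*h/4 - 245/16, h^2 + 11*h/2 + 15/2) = h + 5/2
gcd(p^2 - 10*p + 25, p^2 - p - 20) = p - 5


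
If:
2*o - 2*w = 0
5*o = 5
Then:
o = 1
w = 1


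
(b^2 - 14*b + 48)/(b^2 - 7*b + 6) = (b - 8)/(b - 1)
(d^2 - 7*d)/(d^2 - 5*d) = (d - 7)/(d - 5)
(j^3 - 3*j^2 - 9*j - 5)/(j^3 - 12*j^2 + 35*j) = (j^2 + 2*j + 1)/(j*(j - 7))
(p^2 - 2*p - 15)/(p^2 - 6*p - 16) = (-p^2 + 2*p + 15)/(-p^2 + 6*p + 16)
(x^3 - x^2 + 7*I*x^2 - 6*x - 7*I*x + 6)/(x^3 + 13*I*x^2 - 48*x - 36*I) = (x - 1)/(x + 6*I)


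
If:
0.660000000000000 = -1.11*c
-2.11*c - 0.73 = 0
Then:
No Solution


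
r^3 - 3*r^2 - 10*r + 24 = (r - 4)*(r - 2)*(r + 3)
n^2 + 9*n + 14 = (n + 2)*(n + 7)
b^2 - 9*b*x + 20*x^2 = (b - 5*x)*(b - 4*x)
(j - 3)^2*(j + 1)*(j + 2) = j^4 - 3*j^3 - 7*j^2 + 15*j + 18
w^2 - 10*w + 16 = (w - 8)*(w - 2)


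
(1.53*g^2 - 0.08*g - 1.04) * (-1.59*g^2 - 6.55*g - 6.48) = -2.4327*g^4 - 9.8943*g^3 - 7.7368*g^2 + 7.3304*g + 6.7392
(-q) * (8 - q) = q^2 - 8*q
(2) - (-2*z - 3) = 2*z + 5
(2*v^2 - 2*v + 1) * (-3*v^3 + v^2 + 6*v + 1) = -6*v^5 + 8*v^4 + 7*v^3 - 9*v^2 + 4*v + 1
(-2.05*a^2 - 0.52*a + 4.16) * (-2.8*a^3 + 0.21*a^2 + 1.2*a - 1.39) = 5.74*a^5 + 1.0255*a^4 - 14.2172*a^3 + 3.0991*a^2 + 5.7148*a - 5.7824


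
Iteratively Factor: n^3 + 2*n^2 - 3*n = (n + 3)*(n^2 - n) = n*(n + 3)*(n - 1)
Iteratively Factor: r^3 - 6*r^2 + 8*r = (r)*(r^2 - 6*r + 8) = r*(r - 4)*(r - 2)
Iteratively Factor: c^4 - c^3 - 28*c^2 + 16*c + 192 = (c - 4)*(c^3 + 3*c^2 - 16*c - 48) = (c - 4)*(c + 4)*(c^2 - c - 12) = (c - 4)^2*(c + 4)*(c + 3)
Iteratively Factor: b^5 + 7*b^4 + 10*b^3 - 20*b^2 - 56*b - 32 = (b + 2)*(b^4 + 5*b^3 - 20*b - 16) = (b - 2)*(b + 2)*(b^3 + 7*b^2 + 14*b + 8) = (b - 2)*(b + 1)*(b + 2)*(b^2 + 6*b + 8) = (b - 2)*(b + 1)*(b + 2)*(b + 4)*(b + 2)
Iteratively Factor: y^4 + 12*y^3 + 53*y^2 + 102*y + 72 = (y + 3)*(y^3 + 9*y^2 + 26*y + 24) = (y + 3)*(y + 4)*(y^2 + 5*y + 6) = (y + 3)^2*(y + 4)*(y + 2)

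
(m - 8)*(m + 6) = m^2 - 2*m - 48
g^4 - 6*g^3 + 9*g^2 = g^2*(g - 3)^2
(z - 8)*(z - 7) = z^2 - 15*z + 56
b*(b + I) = b^2 + I*b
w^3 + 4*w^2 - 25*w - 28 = (w - 4)*(w + 1)*(w + 7)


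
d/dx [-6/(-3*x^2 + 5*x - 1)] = 6*(5 - 6*x)/(3*x^2 - 5*x + 1)^2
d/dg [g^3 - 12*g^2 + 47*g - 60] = 3*g^2 - 24*g + 47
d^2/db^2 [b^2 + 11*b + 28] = 2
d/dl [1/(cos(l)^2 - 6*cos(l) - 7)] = 2*(cos(l) - 3)*sin(l)/(sin(l)^2 + 6*cos(l) + 6)^2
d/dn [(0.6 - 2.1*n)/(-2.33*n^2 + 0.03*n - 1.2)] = (-4.893*n^2 + 2.796*n + 2.502)/(5.4289*n^4 - 0.1398*n^3 + 5.5929*n^2 - 0.072*n + 1.44)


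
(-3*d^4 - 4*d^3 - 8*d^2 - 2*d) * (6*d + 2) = -18*d^5 - 30*d^4 - 56*d^3 - 28*d^2 - 4*d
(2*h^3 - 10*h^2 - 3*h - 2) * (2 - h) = -2*h^4 + 14*h^3 - 17*h^2 - 4*h - 4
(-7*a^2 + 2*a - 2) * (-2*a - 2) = 14*a^3 + 10*a^2 + 4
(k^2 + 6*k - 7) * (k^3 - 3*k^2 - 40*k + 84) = k^5 + 3*k^4 - 65*k^3 - 135*k^2 + 784*k - 588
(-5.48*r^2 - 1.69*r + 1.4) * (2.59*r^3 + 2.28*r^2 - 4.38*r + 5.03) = -14.1932*r^5 - 16.8715*r^4 + 23.7752*r^3 - 16.9702*r^2 - 14.6327*r + 7.042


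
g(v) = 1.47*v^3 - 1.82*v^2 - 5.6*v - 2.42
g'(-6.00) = 175.00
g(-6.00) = -351.86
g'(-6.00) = 175.00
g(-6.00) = -351.86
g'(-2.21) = 23.98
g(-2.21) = -14.80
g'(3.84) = 45.45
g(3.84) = 32.47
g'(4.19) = 56.57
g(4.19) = 50.30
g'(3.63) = 39.30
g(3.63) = 23.58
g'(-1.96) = 18.48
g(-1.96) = -9.50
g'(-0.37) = -3.65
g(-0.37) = -0.67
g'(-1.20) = 5.12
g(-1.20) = -0.86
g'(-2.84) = 40.31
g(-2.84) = -34.87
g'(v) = 4.41*v^2 - 3.64*v - 5.6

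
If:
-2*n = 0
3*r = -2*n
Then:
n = 0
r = 0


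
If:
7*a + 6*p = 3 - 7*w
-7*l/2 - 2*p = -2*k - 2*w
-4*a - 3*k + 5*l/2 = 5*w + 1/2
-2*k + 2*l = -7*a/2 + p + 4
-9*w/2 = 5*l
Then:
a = 653/2500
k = -13577/7500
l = -603/1250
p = -6451/15000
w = 67/125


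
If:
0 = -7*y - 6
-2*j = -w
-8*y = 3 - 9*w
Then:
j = -3/14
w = -3/7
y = -6/7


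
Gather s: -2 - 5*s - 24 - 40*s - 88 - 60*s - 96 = -105*s - 210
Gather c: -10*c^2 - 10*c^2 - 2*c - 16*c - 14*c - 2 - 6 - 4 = -20*c^2 - 32*c - 12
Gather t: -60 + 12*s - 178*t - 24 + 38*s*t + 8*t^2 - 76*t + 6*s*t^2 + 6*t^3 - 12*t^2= 12*s + 6*t^3 + t^2*(6*s - 4) + t*(38*s - 254) - 84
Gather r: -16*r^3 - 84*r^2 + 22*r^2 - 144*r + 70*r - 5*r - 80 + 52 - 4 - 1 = -16*r^3 - 62*r^2 - 79*r - 33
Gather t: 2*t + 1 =2*t + 1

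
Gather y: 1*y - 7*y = -6*y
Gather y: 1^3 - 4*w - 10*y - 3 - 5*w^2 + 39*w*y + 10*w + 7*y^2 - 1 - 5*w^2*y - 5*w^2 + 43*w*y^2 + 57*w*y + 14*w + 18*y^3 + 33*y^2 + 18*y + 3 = -10*w^2 + 20*w + 18*y^3 + y^2*(43*w + 40) + y*(-5*w^2 + 96*w + 8)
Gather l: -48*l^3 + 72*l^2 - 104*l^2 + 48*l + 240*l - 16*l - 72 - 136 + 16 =-48*l^3 - 32*l^2 + 272*l - 192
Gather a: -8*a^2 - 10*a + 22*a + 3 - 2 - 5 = -8*a^2 + 12*a - 4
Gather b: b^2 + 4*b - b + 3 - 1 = b^2 + 3*b + 2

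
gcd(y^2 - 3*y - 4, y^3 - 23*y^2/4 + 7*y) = y - 4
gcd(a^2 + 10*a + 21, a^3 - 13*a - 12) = a + 3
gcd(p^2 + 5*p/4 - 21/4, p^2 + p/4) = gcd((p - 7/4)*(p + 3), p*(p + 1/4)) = 1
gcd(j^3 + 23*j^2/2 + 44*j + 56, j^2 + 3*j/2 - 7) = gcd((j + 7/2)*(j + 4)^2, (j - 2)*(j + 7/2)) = j + 7/2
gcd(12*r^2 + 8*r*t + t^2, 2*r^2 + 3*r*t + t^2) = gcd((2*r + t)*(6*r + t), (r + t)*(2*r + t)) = 2*r + t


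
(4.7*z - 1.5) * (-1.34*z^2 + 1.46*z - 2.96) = -6.298*z^3 + 8.872*z^2 - 16.102*z + 4.44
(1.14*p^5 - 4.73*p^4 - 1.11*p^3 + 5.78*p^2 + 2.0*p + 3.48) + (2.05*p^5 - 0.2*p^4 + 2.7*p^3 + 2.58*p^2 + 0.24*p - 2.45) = 3.19*p^5 - 4.93*p^4 + 1.59*p^3 + 8.36*p^2 + 2.24*p + 1.03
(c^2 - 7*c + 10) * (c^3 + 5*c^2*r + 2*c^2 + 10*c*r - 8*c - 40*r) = c^5 + 5*c^4*r - 5*c^4 - 25*c^3*r - 12*c^3 - 60*c^2*r + 76*c^2 + 380*c*r - 80*c - 400*r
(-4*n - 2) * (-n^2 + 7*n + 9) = 4*n^3 - 26*n^2 - 50*n - 18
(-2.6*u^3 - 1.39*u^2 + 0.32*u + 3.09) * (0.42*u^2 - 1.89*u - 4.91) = -1.092*u^5 + 4.3302*u^4 + 15.5275*u^3 + 7.5179*u^2 - 7.4113*u - 15.1719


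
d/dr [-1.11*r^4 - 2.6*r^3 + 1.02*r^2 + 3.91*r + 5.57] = -4.44*r^3 - 7.8*r^2 + 2.04*r + 3.91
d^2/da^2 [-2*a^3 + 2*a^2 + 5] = 4 - 12*a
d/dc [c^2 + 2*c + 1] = 2*c + 2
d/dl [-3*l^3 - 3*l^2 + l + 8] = -9*l^2 - 6*l + 1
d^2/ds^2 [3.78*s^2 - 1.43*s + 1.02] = 7.56000000000000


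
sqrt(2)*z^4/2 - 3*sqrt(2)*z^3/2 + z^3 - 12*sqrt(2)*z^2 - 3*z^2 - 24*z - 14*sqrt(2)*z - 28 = (z - 7)*(z + 2)^2*(sqrt(2)*z/2 + 1)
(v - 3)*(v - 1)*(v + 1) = v^3 - 3*v^2 - v + 3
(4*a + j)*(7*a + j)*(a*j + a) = 28*a^3*j + 28*a^3 + 11*a^2*j^2 + 11*a^2*j + a*j^3 + a*j^2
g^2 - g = g*(g - 1)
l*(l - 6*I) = l^2 - 6*I*l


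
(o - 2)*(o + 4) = o^2 + 2*o - 8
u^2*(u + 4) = u^3 + 4*u^2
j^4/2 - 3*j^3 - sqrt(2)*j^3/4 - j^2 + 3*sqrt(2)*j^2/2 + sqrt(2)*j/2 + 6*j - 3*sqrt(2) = (j/2 + sqrt(2)/2)*(j - 6)*(j - sqrt(2))*(j - sqrt(2)/2)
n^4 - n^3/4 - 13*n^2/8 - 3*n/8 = n*(n - 3/2)*(n + 1/4)*(n + 1)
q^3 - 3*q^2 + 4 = (q - 2)^2*(q + 1)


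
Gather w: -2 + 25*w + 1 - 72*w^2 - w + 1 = -72*w^2 + 24*w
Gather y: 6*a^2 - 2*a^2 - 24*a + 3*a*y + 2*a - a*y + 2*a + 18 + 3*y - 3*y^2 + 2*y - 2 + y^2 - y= 4*a^2 - 20*a - 2*y^2 + y*(2*a + 4) + 16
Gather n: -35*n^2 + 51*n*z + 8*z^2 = -35*n^2 + 51*n*z + 8*z^2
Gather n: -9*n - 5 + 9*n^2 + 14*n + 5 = 9*n^2 + 5*n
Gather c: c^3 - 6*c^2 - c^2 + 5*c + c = c^3 - 7*c^2 + 6*c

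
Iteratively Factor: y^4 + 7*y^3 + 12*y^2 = (y)*(y^3 + 7*y^2 + 12*y) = y*(y + 3)*(y^2 + 4*y) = y^2*(y + 3)*(y + 4)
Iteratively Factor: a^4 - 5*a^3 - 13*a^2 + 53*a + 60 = (a - 4)*(a^3 - a^2 - 17*a - 15) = (a - 4)*(a + 3)*(a^2 - 4*a - 5) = (a - 5)*(a - 4)*(a + 3)*(a + 1)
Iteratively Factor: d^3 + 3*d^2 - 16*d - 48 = (d + 3)*(d^2 - 16) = (d + 3)*(d + 4)*(d - 4)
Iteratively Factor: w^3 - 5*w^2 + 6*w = (w)*(w^2 - 5*w + 6) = w*(w - 2)*(w - 3)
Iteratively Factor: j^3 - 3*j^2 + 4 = (j - 2)*(j^2 - j - 2) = (j - 2)^2*(j + 1)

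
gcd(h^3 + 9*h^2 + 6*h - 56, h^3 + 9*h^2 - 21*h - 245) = h + 7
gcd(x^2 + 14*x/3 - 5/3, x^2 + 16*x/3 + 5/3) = x + 5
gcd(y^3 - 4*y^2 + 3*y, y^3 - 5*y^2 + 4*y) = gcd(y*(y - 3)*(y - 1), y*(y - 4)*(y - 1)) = y^2 - y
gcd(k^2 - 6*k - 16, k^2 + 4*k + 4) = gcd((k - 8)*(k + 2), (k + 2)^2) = k + 2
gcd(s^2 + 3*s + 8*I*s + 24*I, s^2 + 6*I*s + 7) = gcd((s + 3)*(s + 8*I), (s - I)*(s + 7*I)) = 1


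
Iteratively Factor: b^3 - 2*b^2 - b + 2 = (b + 1)*(b^2 - 3*b + 2) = (b - 2)*(b + 1)*(b - 1)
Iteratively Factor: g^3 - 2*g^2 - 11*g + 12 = (g + 3)*(g^2 - 5*g + 4) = (g - 1)*(g + 3)*(g - 4)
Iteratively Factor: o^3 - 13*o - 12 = (o + 1)*(o^2 - o - 12) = (o - 4)*(o + 1)*(o + 3)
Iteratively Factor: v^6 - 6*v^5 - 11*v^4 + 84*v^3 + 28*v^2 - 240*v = (v - 5)*(v^5 - v^4 - 16*v^3 + 4*v^2 + 48*v) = (v - 5)*(v + 2)*(v^4 - 3*v^3 - 10*v^2 + 24*v) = (v - 5)*(v + 2)*(v + 3)*(v^3 - 6*v^2 + 8*v) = (v - 5)*(v - 2)*(v + 2)*(v + 3)*(v^2 - 4*v) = v*(v - 5)*(v - 2)*(v + 2)*(v + 3)*(v - 4)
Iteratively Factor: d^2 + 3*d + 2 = (d + 1)*(d + 2)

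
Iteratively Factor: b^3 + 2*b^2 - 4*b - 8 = (b + 2)*(b^2 - 4) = (b + 2)^2*(b - 2)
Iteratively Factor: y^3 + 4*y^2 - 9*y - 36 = (y + 4)*(y^2 - 9) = (y + 3)*(y + 4)*(y - 3)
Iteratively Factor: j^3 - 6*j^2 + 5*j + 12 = (j - 4)*(j^2 - 2*j - 3) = (j - 4)*(j - 3)*(j + 1)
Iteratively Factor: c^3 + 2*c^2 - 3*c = (c - 1)*(c^2 + 3*c) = (c - 1)*(c + 3)*(c)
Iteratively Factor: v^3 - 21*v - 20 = (v + 1)*(v^2 - v - 20) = (v + 1)*(v + 4)*(v - 5)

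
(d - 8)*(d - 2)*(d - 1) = d^3 - 11*d^2 + 26*d - 16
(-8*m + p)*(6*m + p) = -48*m^2 - 2*m*p + p^2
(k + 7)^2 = k^2 + 14*k + 49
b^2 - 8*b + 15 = (b - 5)*(b - 3)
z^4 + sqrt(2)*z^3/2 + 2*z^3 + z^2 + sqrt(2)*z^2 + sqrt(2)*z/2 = z*(z + 1)^2*(z + sqrt(2)/2)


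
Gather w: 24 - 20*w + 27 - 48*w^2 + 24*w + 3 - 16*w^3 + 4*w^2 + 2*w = -16*w^3 - 44*w^2 + 6*w + 54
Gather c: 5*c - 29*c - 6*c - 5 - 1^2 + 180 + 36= 210 - 30*c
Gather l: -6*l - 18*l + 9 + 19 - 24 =4 - 24*l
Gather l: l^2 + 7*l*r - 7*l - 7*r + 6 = l^2 + l*(7*r - 7) - 7*r + 6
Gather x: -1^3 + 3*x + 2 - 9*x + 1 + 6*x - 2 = 0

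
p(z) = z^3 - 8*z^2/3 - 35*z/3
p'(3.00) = -0.67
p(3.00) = -32.00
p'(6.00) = 64.33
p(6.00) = 50.00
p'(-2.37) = 17.82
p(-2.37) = -0.64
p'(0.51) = -13.61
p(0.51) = -6.51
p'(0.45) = -13.46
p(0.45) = -5.70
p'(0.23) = -12.73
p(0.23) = -2.81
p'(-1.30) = 0.34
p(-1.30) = 8.46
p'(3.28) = 3.12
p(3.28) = -31.67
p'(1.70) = -12.06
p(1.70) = -22.63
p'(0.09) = -12.12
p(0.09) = -1.07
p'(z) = 3*z^2 - 16*z/3 - 35/3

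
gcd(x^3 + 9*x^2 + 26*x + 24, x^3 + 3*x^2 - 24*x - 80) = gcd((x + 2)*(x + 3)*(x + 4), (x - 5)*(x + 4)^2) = x + 4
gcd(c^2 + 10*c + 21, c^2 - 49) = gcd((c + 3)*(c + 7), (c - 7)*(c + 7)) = c + 7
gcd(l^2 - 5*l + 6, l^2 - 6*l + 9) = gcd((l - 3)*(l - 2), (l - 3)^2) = l - 3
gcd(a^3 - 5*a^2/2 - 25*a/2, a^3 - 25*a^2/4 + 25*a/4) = a^2 - 5*a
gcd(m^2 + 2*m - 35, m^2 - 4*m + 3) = 1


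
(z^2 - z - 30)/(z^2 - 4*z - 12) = (z + 5)/(z + 2)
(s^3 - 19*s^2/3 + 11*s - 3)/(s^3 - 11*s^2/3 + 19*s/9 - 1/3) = 3*(s - 3)/(3*s - 1)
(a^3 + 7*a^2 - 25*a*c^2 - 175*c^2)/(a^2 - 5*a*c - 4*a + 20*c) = (a^2 + 5*a*c + 7*a + 35*c)/(a - 4)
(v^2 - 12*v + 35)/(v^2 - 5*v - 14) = (v - 5)/(v + 2)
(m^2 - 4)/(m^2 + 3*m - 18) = (m^2 - 4)/(m^2 + 3*m - 18)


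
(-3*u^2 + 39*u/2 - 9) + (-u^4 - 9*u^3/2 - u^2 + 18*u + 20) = -u^4 - 9*u^3/2 - 4*u^2 + 75*u/2 + 11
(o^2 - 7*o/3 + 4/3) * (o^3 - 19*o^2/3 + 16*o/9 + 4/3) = o^5 - 26*o^4/3 + 161*o^3/9 - 304*o^2/27 - 20*o/27 + 16/9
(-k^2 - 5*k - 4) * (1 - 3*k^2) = 3*k^4 + 15*k^3 + 11*k^2 - 5*k - 4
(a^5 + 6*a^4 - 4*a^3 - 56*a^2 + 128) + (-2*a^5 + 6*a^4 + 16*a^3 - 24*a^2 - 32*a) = -a^5 + 12*a^4 + 12*a^3 - 80*a^2 - 32*a + 128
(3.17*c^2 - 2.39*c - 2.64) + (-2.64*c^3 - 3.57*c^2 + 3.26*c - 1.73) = -2.64*c^3 - 0.4*c^2 + 0.87*c - 4.37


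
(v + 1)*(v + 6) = v^2 + 7*v + 6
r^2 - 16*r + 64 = (r - 8)^2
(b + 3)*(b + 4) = b^2 + 7*b + 12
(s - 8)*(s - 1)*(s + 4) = s^3 - 5*s^2 - 28*s + 32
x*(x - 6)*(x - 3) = x^3 - 9*x^2 + 18*x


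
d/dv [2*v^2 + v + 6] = 4*v + 1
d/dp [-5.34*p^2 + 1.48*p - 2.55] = 1.48 - 10.68*p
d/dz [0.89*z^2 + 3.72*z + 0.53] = 1.78*z + 3.72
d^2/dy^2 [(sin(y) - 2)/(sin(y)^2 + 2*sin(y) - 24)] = (-sin(y)^5 + 10*sin(y)^4 - 130*sin(y)^3 + 140*sin(y)^2 - 360*sin(y) - 16)/(sin(y)^2 + 2*sin(y) - 24)^3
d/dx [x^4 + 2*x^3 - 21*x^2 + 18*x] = 4*x^3 + 6*x^2 - 42*x + 18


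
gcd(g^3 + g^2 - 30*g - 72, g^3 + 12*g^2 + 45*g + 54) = g + 3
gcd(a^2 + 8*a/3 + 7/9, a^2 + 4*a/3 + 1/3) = a + 1/3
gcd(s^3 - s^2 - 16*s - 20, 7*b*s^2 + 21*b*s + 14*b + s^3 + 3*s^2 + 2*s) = s + 2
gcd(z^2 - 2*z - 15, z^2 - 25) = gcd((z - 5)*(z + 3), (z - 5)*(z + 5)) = z - 5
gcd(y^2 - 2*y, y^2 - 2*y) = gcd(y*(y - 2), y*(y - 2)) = y^2 - 2*y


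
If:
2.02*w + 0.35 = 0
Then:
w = -0.17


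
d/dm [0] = 0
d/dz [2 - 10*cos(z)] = 10*sin(z)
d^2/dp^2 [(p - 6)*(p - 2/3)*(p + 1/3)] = 6*p - 38/3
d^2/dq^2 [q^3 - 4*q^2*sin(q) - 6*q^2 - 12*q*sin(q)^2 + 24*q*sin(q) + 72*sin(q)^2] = 4*q^2*sin(q) - 24*q*sin(q) - 16*q*cos(q) - 24*q*cos(2*q) + 6*q - 8*sin(q) - 24*sin(2*q) + 48*cos(q) + 144*cos(2*q) - 12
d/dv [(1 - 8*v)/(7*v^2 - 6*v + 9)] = 2*(28*v^2 - 7*v - 33)/(49*v^4 - 84*v^3 + 162*v^2 - 108*v + 81)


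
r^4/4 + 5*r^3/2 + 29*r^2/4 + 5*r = r*(r/4 + 1)*(r + 1)*(r + 5)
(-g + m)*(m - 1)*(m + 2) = -g*m^2 - g*m + 2*g + m^3 + m^2 - 2*m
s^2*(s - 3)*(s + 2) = s^4 - s^3 - 6*s^2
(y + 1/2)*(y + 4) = y^2 + 9*y/2 + 2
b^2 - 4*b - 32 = (b - 8)*(b + 4)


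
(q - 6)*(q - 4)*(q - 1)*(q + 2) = q^4 - 9*q^3 + 12*q^2 + 44*q - 48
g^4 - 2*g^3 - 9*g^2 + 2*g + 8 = (g - 4)*(g - 1)*(g + 1)*(g + 2)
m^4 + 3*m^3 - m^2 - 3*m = m*(m - 1)*(m + 1)*(m + 3)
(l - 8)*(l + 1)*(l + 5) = l^3 - 2*l^2 - 43*l - 40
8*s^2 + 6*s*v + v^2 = (2*s + v)*(4*s + v)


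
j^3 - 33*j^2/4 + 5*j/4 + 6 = (j - 8)*(j - 1)*(j + 3/4)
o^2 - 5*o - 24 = (o - 8)*(o + 3)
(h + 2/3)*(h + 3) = h^2 + 11*h/3 + 2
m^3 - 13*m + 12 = (m - 3)*(m - 1)*(m + 4)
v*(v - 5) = v^2 - 5*v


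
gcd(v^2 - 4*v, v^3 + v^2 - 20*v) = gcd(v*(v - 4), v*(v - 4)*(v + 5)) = v^2 - 4*v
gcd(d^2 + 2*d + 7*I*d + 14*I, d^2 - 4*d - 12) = d + 2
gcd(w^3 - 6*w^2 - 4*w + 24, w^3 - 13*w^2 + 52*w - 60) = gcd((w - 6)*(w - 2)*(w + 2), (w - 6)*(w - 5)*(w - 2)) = w^2 - 8*w + 12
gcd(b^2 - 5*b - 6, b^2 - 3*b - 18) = b - 6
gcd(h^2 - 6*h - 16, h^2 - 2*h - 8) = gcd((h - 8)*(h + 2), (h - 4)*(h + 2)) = h + 2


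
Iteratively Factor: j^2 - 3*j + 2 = (j - 2)*(j - 1)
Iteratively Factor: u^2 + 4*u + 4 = (u + 2)*(u + 2)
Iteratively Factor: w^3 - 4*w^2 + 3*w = (w - 3)*(w^2 - w) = (w - 3)*(w - 1)*(w)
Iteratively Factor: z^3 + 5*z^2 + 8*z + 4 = (z + 2)*(z^2 + 3*z + 2) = (z + 2)^2*(z + 1)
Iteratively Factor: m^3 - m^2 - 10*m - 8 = (m - 4)*(m^2 + 3*m + 2) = (m - 4)*(m + 2)*(m + 1)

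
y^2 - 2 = (y - sqrt(2))*(y + sqrt(2))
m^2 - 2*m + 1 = (m - 1)^2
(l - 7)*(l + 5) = l^2 - 2*l - 35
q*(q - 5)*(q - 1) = q^3 - 6*q^2 + 5*q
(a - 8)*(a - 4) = a^2 - 12*a + 32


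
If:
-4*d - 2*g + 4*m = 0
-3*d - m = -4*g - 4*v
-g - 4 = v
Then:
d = v/8 - 7/2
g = -v - 4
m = -3*v/8 - 11/2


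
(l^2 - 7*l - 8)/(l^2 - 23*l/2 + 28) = 2*(l + 1)/(2*l - 7)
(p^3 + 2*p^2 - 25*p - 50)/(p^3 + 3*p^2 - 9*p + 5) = (p^2 - 3*p - 10)/(p^2 - 2*p + 1)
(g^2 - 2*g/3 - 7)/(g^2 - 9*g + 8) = (g^2 - 2*g/3 - 7)/(g^2 - 9*g + 8)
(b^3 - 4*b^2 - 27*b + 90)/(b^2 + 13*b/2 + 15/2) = 2*(b^2 - 9*b + 18)/(2*b + 3)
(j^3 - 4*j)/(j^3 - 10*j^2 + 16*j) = (j + 2)/(j - 8)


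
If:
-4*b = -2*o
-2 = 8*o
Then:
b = -1/8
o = -1/4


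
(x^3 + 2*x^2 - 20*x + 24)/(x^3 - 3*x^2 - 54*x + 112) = (x^2 + 4*x - 12)/(x^2 - x - 56)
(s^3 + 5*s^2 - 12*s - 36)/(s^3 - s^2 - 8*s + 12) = (s^3 + 5*s^2 - 12*s - 36)/(s^3 - s^2 - 8*s + 12)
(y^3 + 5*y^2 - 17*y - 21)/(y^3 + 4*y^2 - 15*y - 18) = (y + 7)/(y + 6)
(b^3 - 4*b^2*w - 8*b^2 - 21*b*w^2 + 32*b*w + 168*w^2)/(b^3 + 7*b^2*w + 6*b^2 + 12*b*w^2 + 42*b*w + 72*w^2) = (b^2 - 7*b*w - 8*b + 56*w)/(b^2 + 4*b*w + 6*b + 24*w)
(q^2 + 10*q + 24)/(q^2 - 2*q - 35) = (q^2 + 10*q + 24)/(q^2 - 2*q - 35)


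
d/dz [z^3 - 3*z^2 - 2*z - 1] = 3*z^2 - 6*z - 2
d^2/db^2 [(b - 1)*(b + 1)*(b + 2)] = 6*b + 4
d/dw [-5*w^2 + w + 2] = 1 - 10*w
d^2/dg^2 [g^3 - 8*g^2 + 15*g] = 6*g - 16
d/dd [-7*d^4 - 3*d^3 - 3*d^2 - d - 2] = -28*d^3 - 9*d^2 - 6*d - 1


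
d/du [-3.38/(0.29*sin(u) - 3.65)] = 0.9802*cos(u)/(0.29*sin(u) - 3.65)^2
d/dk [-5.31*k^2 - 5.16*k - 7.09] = -10.62*k - 5.16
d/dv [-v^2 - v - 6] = -2*v - 1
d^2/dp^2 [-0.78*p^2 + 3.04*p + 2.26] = -1.56000000000000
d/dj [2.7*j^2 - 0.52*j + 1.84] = 5.4*j - 0.52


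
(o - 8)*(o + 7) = o^2 - o - 56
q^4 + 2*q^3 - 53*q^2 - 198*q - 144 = (q - 8)*(q + 1)*(q + 3)*(q + 6)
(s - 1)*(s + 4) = s^2 + 3*s - 4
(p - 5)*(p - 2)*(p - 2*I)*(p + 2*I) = p^4 - 7*p^3 + 14*p^2 - 28*p + 40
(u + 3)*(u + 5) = u^2 + 8*u + 15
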